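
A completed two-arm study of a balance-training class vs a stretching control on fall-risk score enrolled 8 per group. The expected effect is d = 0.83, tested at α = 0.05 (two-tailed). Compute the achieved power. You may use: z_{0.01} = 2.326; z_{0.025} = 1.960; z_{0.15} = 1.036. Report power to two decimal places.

power ≈ 0.38

For two equal groups, power = Φ(d·√(n/2) − z_{α/2}).
d·√(n/2) = 0.83 × √(8/2) = 0.83 × 2.000 = 1.660.
z_β = 1.660 − 1.960 = -0.300.
Power = Φ(-0.300) = 0.382.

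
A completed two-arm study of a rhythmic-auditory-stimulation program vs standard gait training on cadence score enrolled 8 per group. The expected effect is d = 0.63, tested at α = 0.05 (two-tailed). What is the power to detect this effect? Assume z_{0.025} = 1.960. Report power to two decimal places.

For two equal groups, power = Φ(d·√(n/2) − z_{α/2}).
d·√(n/2) = 0.63 × √(8/2) = 0.63 × 2.000 = 1.260.
z_β = 1.260 − 1.960 = -0.700.
Power = Φ(-0.700) = 0.242.

power ≈ 0.24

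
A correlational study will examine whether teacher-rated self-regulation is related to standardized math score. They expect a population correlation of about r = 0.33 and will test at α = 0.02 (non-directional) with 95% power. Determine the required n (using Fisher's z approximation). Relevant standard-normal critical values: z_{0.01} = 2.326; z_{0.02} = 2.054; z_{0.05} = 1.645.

n = 138

Fisher's z: C = ½·ln((1+r)/(1−r)) = ½·ln(1.9851) = 0.3428.
n = ((z_{α/2} + z_β)/C)² + 3.
(2.326 + 1.645) / 0.3428 = 3.971 / 0.3428 = 11.584.
n = 11.584² + 3 = 134.19 + 3 = 137.2.
Round up.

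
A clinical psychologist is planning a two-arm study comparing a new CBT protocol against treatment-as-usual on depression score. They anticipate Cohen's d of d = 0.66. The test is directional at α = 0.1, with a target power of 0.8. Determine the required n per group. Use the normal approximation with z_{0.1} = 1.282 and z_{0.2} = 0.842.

n = 21 per group

For two independent groups with equal n: n = 2·((z_{α} + z_β) / d)².
z_{α} + z_β = 1.282 + 0.842 = 2.124.
n = 2 × (2.124 / 0.66)² = 2 × 3.218² = 2 × 10.36 = 20.7.
Round up to the next whole participant.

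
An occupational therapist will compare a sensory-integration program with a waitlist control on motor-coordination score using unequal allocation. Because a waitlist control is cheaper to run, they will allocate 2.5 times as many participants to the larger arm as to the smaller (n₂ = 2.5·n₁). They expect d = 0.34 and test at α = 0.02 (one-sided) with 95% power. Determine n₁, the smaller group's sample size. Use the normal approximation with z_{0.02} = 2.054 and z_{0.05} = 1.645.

With allocation ratio k = n₂/n₁ = 2.5, Var(x̄₁−x̄₂) = σ²(1/n₁ + 1/(k·n₁)) = σ²·(k+1)/(k·n₁).
So n₁ = (1 + 1/k)·((z_{α} + z_β)/d)² = 1.400 × (3.699/0.34)².
n₁ = 1.400 × 118.36 = 165.7.
Round up: n₁ = 166, giving n₂ = 2.5 × 166 = 415.

n₁ = 166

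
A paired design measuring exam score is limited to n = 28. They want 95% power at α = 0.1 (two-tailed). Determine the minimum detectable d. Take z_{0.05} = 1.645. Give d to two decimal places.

For a single sample (or paired design) of n = 28: d_min = (z_{α/2} + z_β)/√n.
z-sum = 1.645 + 1.645 = 3.290.
d_min = 3.290 / √28 = 3.290 / 5.292 = 0.622.

d_min ≈ 0.62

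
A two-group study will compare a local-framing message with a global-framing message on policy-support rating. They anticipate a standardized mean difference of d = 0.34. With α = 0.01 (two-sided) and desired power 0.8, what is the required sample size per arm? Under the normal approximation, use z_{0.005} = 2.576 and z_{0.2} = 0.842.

For two independent groups with equal n: n = 2·((z_{α/2} + z_β) / d)².
z_{α/2} + z_β = 2.576 + 0.842 = 3.418.
n = 2 × (3.418 / 0.34)² = 2 × 10.053² = 2 × 101.06 = 202.1.
Round up to the next whole participant.

n = 203 per group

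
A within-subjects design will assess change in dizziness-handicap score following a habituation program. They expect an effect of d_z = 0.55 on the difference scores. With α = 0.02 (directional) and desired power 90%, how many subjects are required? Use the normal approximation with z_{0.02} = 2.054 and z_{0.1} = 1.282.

n = 37 pairs

For a paired (one-sample on differences) test: n = ((z_{α} + z_β) / d)².
z_{α} + z_β = 2.054 + 1.282 = 3.336.
n = (3.336 / 0.55)² = 6.065² = 36.79.
Round up.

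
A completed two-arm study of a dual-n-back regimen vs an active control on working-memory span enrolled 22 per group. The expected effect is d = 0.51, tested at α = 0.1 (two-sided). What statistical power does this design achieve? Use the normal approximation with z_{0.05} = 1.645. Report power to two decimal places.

power ≈ 0.52

For two equal groups, power = Φ(d·√(n/2) − z_{α/2}).
d·√(n/2) = 0.51 × √(22/2) = 0.51 × 3.317 = 1.691.
z_β = 1.691 − 1.645 = 0.046.
Power = Φ(0.046) = 0.519.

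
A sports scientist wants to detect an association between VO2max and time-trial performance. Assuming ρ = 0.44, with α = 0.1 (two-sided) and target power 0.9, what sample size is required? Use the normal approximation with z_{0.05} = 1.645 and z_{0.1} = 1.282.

n = 42

Fisher's z: C = ½·ln((1+r)/(1−r)) = ½·ln(2.5714) = 0.4722.
n = ((z_{α/2} + z_β)/C)² + 3.
(1.645 + 1.282) / 0.4722 = 2.927 / 0.4722 = 6.199.
n = 6.199² + 3 = 38.42 + 3 = 41.4.
Round up.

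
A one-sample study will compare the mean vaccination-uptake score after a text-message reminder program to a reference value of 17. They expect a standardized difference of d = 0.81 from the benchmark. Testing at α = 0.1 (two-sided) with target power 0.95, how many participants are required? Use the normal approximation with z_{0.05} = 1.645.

n = 17

For a one-sample test: n = ((z_{α/2} + z_β) / d)².
z_{α/2} + z_β = 1.645 + 1.645 = 3.290.
n = (3.290 / 0.81)² = 4.062² = 16.50.
Round up.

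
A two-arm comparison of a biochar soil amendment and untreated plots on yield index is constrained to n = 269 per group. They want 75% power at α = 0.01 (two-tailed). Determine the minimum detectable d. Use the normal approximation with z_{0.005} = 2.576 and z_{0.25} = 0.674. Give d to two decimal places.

d_min ≈ 0.28

For two independent groups of n = 269 each: d_min = (z_{α/2} + z_β)·√(2/n).
z-sum = 2.576 + 0.674 = 3.250.
d_min = 3.250 × √(2/269) = 3.250 × 0.0862 = 0.280.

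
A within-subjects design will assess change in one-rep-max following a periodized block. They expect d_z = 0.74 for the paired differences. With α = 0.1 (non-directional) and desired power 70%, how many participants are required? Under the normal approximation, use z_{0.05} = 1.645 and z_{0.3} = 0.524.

For a paired (one-sample on differences) test: n = ((z_{α/2} + z_β) / d)².
z_{α/2} + z_β = 1.645 + 0.524 = 2.169.
n = (2.169 / 0.74)² = 2.931² = 8.59.
Round up.

n = 9 pairs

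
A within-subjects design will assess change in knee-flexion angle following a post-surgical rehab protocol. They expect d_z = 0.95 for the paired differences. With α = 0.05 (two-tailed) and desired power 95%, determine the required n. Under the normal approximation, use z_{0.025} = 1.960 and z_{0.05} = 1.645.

For a paired (one-sample on differences) test: n = ((z_{α/2} + z_β) / d)².
z_{α/2} + z_β = 1.960 + 1.645 = 3.605.
n = (3.605 / 0.95)² = 3.795² = 14.40.
Round up.

n = 15 pairs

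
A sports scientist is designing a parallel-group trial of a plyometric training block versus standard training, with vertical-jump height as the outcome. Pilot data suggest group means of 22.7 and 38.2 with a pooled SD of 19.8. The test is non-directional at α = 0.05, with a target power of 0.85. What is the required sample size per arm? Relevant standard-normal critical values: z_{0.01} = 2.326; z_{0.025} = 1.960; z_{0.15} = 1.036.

Cohen's d = |M₁ − M₂| / SD_pooled = |22.7 − 38.2| / 19.8 = 15.5 / 19.8 = 0.783.
For two independent groups with equal n: n = 2·((z_{α/2} + z_β) / d)².
z_{α/2} + z_β = 1.960 + 1.036 = 2.996.
n = 2 × (2.996 / 0.783)² = 2 × 3.826² = 2 × 14.64 = 29.3.
Round up to the next whole participant.

n = 30 per group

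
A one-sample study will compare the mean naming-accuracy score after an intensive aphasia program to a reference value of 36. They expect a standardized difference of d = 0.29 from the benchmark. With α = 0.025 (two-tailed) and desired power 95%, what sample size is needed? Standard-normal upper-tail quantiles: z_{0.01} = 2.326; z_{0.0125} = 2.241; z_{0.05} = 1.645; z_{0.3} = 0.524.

For a one-sample test: n = ((z_{α/2} + z_β) / d)².
z_{α/2} + z_β = 2.241 + 1.645 = 3.886.
n = (3.886 / 0.29)² = 13.400² = 179.56.
Round up.

n = 180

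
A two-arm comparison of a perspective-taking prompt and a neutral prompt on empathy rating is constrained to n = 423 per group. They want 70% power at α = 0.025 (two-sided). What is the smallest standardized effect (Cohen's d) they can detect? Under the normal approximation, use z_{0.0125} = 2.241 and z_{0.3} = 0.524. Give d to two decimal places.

d_min ≈ 0.19

For two independent groups of n = 423 each: d_min = (z_{α/2} + z_β)·√(2/n).
z-sum = 2.241 + 0.524 = 2.765.
d_min = 2.765 × √(2/423) = 2.765 × 0.0688 = 0.190.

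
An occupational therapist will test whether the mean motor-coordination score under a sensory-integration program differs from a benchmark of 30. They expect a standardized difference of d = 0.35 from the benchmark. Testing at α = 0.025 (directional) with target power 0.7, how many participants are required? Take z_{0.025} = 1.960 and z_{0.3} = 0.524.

n = 51

For a one-sample test: n = ((z_{α} + z_β) / d)².
z_{α} + z_β = 1.960 + 0.524 = 2.484.
n = (2.484 / 0.35)² = 7.097² = 50.37.
Round up.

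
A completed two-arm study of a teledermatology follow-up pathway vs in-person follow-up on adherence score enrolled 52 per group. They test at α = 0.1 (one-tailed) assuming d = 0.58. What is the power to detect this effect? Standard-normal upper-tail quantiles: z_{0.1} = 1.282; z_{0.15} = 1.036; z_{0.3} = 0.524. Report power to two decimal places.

For two equal groups, power = Φ(d·√(n/2) − z_{α}).
d·√(n/2) = 0.58 × √(52/2) = 0.58 × 5.099 = 2.957.
z_β = 2.957 − 1.282 = 1.675.
Power = Φ(1.675) = 0.953.

power ≈ 0.95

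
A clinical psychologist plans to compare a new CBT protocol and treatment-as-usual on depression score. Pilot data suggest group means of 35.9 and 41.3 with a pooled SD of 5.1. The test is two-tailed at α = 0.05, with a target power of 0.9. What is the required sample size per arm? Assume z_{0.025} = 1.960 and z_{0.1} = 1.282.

Cohen's d = |M₁ − M₂| / SD_pooled = |35.9 − 41.3| / 5.1 = 5.4 / 5.1 = 1.059.
For two independent groups with equal n: n = 2·((z_{α/2} + z_β) / d)².
z_{α/2} + z_β = 1.960 + 1.282 = 3.242.
n = 2 × (3.242 / 1.059)² = 2 × 3.061² = 2 × 9.37 = 18.7.
Round up to the next whole participant.

n = 19 per group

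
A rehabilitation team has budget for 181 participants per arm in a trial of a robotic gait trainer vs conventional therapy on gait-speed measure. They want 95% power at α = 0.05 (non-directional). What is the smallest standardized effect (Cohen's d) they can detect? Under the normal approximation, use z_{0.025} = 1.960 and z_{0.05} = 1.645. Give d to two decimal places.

d_min ≈ 0.38

For two independent groups of n = 181 each: d_min = (z_{α/2} + z_β)·√(2/n).
z-sum = 1.960 + 1.645 = 3.605.
d_min = 3.605 × √(2/181) = 3.605 × 0.1051 = 0.379.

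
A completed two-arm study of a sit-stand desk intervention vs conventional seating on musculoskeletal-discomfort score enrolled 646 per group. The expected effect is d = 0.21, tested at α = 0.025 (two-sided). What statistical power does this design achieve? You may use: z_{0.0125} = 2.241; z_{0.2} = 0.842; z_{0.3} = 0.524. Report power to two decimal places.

power ≈ 0.94

For two equal groups, power = Φ(d·√(n/2) − z_{α/2}).
d·√(n/2) = 0.21 × √(646/2) = 0.21 × 17.972 = 3.774.
z_β = 3.774 − 2.241 = 1.533.
Power = Φ(1.533) = 0.937.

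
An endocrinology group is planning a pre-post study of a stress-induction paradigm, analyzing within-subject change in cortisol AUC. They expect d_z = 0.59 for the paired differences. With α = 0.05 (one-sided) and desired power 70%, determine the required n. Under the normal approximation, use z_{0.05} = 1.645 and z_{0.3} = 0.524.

n = 14 pairs

For a paired (one-sample on differences) test: n = ((z_{α} + z_β) / d)².
z_{α} + z_β = 1.645 + 0.524 = 2.169.
n = (2.169 / 0.59)² = 3.676² = 13.51.
Round up.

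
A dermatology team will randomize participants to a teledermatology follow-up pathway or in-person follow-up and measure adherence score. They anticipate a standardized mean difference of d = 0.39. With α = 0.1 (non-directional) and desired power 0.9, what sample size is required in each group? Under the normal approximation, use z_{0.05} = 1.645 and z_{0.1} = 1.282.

n = 113 per group

For two independent groups with equal n: n = 2·((z_{α/2} + z_β) / d)².
z_{α/2} + z_β = 1.645 + 1.282 = 2.927.
n = 2 × (2.927 / 0.39)² = 2 × 7.505² = 2 × 56.33 = 112.7.
Round up to the next whole participant.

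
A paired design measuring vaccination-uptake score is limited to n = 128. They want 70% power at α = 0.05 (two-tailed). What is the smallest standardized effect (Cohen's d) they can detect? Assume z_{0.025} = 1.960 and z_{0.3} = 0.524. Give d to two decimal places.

For a single sample (or paired design) of n = 128: d_min = (z_{α/2} + z_β)/√n.
z-sum = 1.960 + 0.524 = 2.484.
d_min = 2.484 / √128 = 2.484 / 11.314 = 0.220.

d_min ≈ 0.22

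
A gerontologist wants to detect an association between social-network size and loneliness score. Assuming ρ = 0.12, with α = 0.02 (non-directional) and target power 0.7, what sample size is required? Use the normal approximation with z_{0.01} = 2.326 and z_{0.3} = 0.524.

n = 562

Fisher's z: C = ½·ln((1+r)/(1−r)) = ½·ln(1.2727) = 0.1206.
n = ((z_{α/2} + z_β)/C)² + 3.
(2.326 + 0.524) / 0.1206 = 2.850 / 0.1206 = 23.632.
n = 23.632² + 3 = 558.46 + 3 = 561.5.
Round up.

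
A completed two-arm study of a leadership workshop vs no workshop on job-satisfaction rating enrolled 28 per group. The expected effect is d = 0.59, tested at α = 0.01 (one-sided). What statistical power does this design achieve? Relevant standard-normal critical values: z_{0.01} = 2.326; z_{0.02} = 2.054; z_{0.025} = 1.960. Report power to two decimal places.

For two equal groups, power = Φ(d·√(n/2) − z_{α}).
d·√(n/2) = 0.59 × √(28/2) = 0.59 × 3.742 = 2.208.
z_β = 2.208 − 2.326 = -0.118.
Power = Φ(-0.118) = 0.453.

power ≈ 0.45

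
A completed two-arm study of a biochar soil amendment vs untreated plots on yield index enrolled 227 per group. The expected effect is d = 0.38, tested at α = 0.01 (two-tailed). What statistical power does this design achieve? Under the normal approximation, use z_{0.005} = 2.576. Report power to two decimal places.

For two equal groups, power = Φ(d·√(n/2) − z_{α/2}).
d·√(n/2) = 0.38 × √(227/2) = 0.38 × 10.654 = 4.048.
z_β = 4.048 − 2.576 = 1.472.
Power = Φ(1.472) = 0.930.

power ≈ 0.93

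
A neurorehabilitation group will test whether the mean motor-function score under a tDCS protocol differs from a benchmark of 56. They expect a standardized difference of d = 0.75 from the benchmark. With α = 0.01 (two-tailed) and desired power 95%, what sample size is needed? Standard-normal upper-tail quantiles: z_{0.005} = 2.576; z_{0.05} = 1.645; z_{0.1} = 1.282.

n = 32

For a one-sample test: n = ((z_{α/2} + z_β) / d)².
z_{α/2} + z_β = 2.576 + 1.645 = 4.221.
n = (4.221 / 0.75)² = 5.628² = 31.67.
Round up.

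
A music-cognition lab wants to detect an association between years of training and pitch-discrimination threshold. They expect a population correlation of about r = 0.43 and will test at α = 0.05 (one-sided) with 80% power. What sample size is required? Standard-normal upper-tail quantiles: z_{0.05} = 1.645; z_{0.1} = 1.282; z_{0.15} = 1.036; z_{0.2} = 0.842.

Fisher's z: C = ½·ln((1+r)/(1−r)) = ½·ln(2.5088) = 0.4599.
n = ((z_{α} + z_β)/C)² + 3.
(1.645 + 0.842) / 0.4599 = 2.487 / 0.4599 = 5.408.
n = 5.408² + 3 = 29.24 + 3 = 32.2.
Round up.

n = 33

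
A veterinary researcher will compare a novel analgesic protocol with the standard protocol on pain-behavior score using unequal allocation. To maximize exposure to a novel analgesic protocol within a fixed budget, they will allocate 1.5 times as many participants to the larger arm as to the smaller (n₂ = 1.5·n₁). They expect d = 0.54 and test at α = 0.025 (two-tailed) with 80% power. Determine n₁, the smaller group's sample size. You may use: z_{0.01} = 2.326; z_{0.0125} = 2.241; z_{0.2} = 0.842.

n₁ = 55

With allocation ratio k = n₂/n₁ = 1.5, Var(x̄₁−x̄₂) = σ²(1/n₁ + 1/(k·n₁)) = σ²·(k+1)/(k·n₁).
So n₁ = (1 + 1/k)·((z_{α/2} + z_β)/d)² = 1.667 × (3.083/0.54)².
n₁ = 1.667 × 32.60 = 54.3.
Round up: n₁ = 55, giving n₂ = ⌈1.5 × 55⌉ = ⌈82.5⌉ = 83.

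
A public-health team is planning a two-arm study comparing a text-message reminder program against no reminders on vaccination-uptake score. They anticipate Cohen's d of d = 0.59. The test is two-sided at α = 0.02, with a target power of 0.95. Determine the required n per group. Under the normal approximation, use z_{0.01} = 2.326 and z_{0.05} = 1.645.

For two independent groups with equal n: n = 2·((z_{α/2} + z_β) / d)².
z_{α/2} + z_β = 2.326 + 1.645 = 3.971.
n = 2 × (3.971 / 0.59)² = 2 × 6.731² = 2 × 45.30 = 90.6.
Round up to the next whole participant.

n = 91 per group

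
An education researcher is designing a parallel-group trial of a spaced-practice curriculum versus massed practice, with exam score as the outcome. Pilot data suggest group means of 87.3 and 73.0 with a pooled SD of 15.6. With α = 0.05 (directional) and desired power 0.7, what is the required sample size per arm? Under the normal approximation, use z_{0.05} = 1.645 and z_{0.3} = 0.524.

n = 12 per group

Cohen's d = |M₁ − M₂| / SD_pooled = |87.3 − 73.0| / 15.6 = 14.3 / 15.6 = 0.917.
For two independent groups with equal n: n = 2·((z_{α} + z_β) / d)².
z_{α} + z_β = 1.645 + 0.524 = 2.169.
n = 2 × (2.169 / 0.917)² = 2 × 2.365² = 2 × 5.59 = 11.2.
Round up to the next whole participant.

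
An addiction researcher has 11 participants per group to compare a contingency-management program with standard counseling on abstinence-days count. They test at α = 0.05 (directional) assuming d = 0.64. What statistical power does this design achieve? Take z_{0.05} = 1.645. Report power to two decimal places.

For two equal groups, power = Φ(d·√(n/2) − z_{α}).
d·√(n/2) = 0.64 × √(11/2) = 0.64 × 2.345 = 1.501.
z_β = 1.501 − 1.645 = -0.144.
Power = Φ(-0.144) = 0.443.

power ≈ 0.44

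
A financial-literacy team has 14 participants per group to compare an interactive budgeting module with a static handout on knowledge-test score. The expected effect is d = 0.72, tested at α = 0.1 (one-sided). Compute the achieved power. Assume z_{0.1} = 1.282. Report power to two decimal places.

power ≈ 0.73

For two equal groups, power = Φ(d·√(n/2) − z_{α}).
d·√(n/2) = 0.72 × √(14/2) = 0.72 × 2.646 = 1.905.
z_β = 1.905 − 1.282 = 0.623.
Power = Φ(0.623) = 0.733.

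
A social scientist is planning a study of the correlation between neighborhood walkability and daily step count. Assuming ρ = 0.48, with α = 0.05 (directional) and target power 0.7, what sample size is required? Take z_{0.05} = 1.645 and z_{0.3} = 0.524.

Fisher's z: C = ½·ln((1+r)/(1−r)) = ½·ln(2.8462) = 0.5230.
n = ((z_{α} + z_β)/C)² + 3.
(1.645 + 0.524) / 0.5230 = 2.169 / 0.5230 = 4.147.
n = 4.147² + 3 = 17.20 + 3 = 20.2.
Round up.

n = 21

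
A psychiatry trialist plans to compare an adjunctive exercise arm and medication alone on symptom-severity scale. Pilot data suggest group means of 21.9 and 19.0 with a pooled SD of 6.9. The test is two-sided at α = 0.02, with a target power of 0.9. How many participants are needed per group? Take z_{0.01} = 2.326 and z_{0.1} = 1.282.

Cohen's d = |M₁ − M₂| / SD_pooled = |21.9 − 19.0| / 6.9 = 2.9 / 6.9 = 0.420.
For two independent groups with equal n: n = 2·((z_{α/2} + z_β) / d)².
z_{α/2} + z_β = 2.326 + 1.282 = 3.608.
n = 2 × (3.608 / 0.420)² = 2 × 8.590² = 2 × 73.80 = 147.6.
Round up to the next whole participant.

n = 148 per group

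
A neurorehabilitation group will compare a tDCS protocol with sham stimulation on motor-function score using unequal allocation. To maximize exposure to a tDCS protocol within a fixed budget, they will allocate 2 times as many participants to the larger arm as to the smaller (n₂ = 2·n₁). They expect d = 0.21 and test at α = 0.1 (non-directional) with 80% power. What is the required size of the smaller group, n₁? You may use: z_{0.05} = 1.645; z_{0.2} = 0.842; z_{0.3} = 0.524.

n₁ = 211

With allocation ratio k = n₂/n₁ = 2, Var(x̄₁−x̄₂) = σ²(1/n₁ + 1/(k·n₁)) = σ²·(k+1)/(k·n₁).
So n₁ = (1 + 1/k)·((z_{α/2} + z_β)/d)² = 1.500 × (2.487/0.21)².
n₁ = 1.500 × 140.25 = 210.4.
Round up: n₁ = 211, giving n₂ = 2 × 211 = 422.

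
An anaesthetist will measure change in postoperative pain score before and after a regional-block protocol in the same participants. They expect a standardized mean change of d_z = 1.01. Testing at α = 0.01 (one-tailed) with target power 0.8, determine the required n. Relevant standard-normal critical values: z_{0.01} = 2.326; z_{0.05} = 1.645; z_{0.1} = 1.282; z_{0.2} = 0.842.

For a paired (one-sample on differences) test: n = ((z_{α} + z_β) / d)².
z_{α} + z_β = 2.326 + 0.842 = 3.168.
n = (3.168 / 1.01)² = 3.137² = 9.84.
Round up.

n = 10 pairs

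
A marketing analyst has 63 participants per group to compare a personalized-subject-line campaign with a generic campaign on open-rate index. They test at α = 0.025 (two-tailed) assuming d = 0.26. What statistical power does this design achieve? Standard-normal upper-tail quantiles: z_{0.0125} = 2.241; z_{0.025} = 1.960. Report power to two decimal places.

power ≈ 0.22

For two equal groups, power = Φ(d·√(n/2) − z_{α/2}).
d·√(n/2) = 0.26 × √(63/2) = 0.26 × 5.612 = 1.459.
z_β = 1.459 − 2.241 = -0.782.
Power = Φ(-0.782) = 0.217.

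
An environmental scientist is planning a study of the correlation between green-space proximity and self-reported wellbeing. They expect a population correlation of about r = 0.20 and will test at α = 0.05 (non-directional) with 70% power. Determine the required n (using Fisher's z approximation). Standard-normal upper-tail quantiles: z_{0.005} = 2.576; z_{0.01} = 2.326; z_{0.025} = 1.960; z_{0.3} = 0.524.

Fisher's z: C = ½·ln((1+r)/(1−r)) = ½·ln(1.5000) = 0.2027.
n = ((z_{α/2} + z_β)/C)² + 3.
(1.960 + 0.524) / 0.2027 = 2.484 / 0.2027 = 12.255.
n = 12.255² + 3 = 150.17 + 3 = 153.2.
Round up.

n = 154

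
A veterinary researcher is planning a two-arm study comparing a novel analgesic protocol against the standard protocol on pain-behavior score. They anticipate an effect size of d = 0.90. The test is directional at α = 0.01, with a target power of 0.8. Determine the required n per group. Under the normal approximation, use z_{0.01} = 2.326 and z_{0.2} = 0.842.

For two independent groups with equal n: n = 2·((z_{α} + z_β) / d)².
z_{α} + z_β = 2.326 + 0.842 = 3.168.
n = 2 × (3.168 / 0.90)² = 2 × 3.520² = 2 × 12.39 = 24.8.
Round up to the next whole participant.

n = 25 per group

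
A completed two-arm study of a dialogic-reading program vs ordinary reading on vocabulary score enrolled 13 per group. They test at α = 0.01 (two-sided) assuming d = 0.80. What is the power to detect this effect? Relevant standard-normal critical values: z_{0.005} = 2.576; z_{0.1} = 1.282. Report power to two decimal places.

For two equal groups, power = Φ(d·√(n/2) − z_{α/2}).
d·√(n/2) = 0.80 × √(13/2) = 0.80 × 2.550 = 2.040.
z_β = 2.040 − 2.576 = -0.536.
Power = Φ(-0.536) = 0.296.

power ≈ 0.30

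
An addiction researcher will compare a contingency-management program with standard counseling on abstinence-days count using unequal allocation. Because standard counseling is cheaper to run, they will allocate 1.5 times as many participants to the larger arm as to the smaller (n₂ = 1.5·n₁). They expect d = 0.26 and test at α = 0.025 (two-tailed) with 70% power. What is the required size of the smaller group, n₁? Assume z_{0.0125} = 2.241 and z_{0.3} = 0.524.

n₁ = 189

With allocation ratio k = n₂/n₁ = 1.5, Var(x̄₁−x̄₂) = σ²(1/n₁ + 1/(k·n₁)) = σ²·(k+1)/(k·n₁).
So n₁ = (1 + 1/k)·((z_{α/2} + z_β)/d)² = 1.667 × (2.765/0.26)².
n₁ = 1.667 × 113.10 = 188.5.
Round up: n₁ = 189, giving n₂ = ⌈1.5 × 189⌉ = ⌈283.5⌉ = 284.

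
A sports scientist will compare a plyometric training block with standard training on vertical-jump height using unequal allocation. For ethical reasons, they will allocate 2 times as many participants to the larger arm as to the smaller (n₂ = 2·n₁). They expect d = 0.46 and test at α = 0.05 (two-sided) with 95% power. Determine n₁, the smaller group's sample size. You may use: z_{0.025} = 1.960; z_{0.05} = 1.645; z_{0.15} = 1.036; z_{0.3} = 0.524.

With allocation ratio k = n₂/n₁ = 2, Var(x̄₁−x̄₂) = σ²(1/n₁ + 1/(k·n₁)) = σ²·(k+1)/(k·n₁).
So n₁ = (1 + 1/k)·((z_{α/2} + z_β)/d)² = 1.500 × (3.605/0.46)².
n₁ = 1.500 × 61.42 = 92.1.
Round up: n₁ = 93, giving n₂ = 2 × 93 = 186.

n₁ = 93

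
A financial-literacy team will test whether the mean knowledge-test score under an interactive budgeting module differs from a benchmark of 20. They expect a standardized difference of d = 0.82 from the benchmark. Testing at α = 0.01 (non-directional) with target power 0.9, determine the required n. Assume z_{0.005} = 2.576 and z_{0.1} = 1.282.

n = 23

For a one-sample test: n = ((z_{α/2} + z_β) / d)².
z_{α/2} + z_β = 2.576 + 1.282 = 3.858.
n = (3.858 / 0.82)² = 4.705² = 22.14.
Round up.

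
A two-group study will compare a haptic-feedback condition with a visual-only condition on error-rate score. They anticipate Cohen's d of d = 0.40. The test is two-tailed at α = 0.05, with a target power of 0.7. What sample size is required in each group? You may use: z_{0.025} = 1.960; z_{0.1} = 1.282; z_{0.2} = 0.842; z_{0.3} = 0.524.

n = 78 per group

For two independent groups with equal n: n = 2·((z_{α/2} + z_β) / d)².
z_{α/2} + z_β = 1.960 + 0.524 = 2.484.
n = 2 × (2.484 / 0.40)² = 2 × 6.210² = 2 × 38.56 = 77.1.
Round up to the next whole participant.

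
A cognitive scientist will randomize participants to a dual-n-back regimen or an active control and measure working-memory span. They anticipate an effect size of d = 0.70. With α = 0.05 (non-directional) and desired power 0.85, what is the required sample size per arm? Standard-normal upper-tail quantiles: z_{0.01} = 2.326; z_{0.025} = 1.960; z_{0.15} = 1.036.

For two independent groups with equal n: n = 2·((z_{α/2} + z_β) / d)².
z_{α/2} + z_β = 1.960 + 1.036 = 2.996.
n = 2 × (2.996 / 0.70)² = 2 × 4.280² = 2 × 18.32 = 36.6.
Round up to the next whole participant.

n = 37 per group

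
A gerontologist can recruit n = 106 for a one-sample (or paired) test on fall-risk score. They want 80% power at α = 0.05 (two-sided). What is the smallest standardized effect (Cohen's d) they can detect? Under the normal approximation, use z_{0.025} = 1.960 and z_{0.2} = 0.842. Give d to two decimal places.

d_min ≈ 0.27

For a single sample (or paired design) of n = 106: d_min = (z_{α/2} + z_β)/√n.
z-sum = 1.960 + 0.842 = 2.802.
d_min = 2.802 / √106 = 2.802 / 10.296 = 0.272.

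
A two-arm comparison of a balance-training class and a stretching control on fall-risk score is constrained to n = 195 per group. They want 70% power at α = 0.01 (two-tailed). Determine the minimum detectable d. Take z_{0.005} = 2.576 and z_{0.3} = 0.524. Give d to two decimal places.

For two independent groups of n = 195 each: d_min = (z_{α/2} + z_β)·√(2/n).
z-sum = 2.576 + 0.524 = 3.100.
d_min = 3.100 × √(2/195) = 3.100 × 0.1013 = 0.314.

d_min ≈ 0.31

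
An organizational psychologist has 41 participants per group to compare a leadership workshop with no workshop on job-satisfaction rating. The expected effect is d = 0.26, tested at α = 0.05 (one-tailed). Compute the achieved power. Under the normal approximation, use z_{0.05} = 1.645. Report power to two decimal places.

power ≈ 0.32

For two equal groups, power = Φ(d·√(n/2) − z_{α}).
d·√(n/2) = 0.26 × √(41/2) = 0.26 × 4.528 = 1.177.
z_β = 1.177 − 1.645 = -0.468.
Power = Φ(-0.468) = 0.320.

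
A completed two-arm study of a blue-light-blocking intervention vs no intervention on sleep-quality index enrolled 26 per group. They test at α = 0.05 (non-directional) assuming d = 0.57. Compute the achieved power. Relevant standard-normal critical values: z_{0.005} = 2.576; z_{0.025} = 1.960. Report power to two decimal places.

power ≈ 0.54

For two equal groups, power = Φ(d·√(n/2) − z_{α/2}).
d·√(n/2) = 0.57 × √(26/2) = 0.57 × 3.606 = 2.055.
z_β = 2.055 − 1.960 = 0.095.
Power = Φ(0.095) = 0.538.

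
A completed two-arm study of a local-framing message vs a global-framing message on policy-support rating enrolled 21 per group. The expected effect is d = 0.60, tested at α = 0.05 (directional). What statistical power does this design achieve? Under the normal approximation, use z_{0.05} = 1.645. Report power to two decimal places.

power ≈ 0.62

For two equal groups, power = Φ(d·√(n/2) − z_{α}).
d·√(n/2) = 0.60 × √(21/2) = 0.60 × 3.240 = 1.944.
z_β = 1.944 − 1.645 = 0.299.
Power = Φ(0.299) = 0.618.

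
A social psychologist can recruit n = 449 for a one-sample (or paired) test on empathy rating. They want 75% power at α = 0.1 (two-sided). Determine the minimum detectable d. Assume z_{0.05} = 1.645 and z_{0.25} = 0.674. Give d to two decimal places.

For a single sample (or paired design) of n = 449: d_min = (z_{α/2} + z_β)/√n.
z-sum = 1.645 + 0.674 = 2.319.
d_min = 2.319 / √449 = 2.319 / 21.190 = 0.109.

d_min ≈ 0.11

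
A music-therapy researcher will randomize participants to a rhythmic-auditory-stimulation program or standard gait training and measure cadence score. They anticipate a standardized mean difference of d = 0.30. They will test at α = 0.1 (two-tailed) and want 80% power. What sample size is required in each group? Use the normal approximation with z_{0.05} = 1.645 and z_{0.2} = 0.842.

n = 138 per group

For two independent groups with equal n: n = 2·((z_{α/2} + z_β) / d)².
z_{α/2} + z_β = 1.645 + 0.842 = 2.487.
n = 2 × (2.487 / 0.30)² = 2 × 8.290² = 2 × 68.72 = 137.4.
Round up to the next whole participant.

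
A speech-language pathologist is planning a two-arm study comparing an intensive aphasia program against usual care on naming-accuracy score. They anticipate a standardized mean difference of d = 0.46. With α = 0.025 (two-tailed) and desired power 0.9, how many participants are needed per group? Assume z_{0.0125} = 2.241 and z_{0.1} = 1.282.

For two independent groups with equal n: n = 2·((z_{α/2} + z_β) / d)².
z_{α/2} + z_β = 2.241 + 1.282 = 3.523.
n = 2 × (3.523 / 0.46)² = 2 × 7.659² = 2 × 58.66 = 117.3.
Round up to the next whole participant.

n = 118 per group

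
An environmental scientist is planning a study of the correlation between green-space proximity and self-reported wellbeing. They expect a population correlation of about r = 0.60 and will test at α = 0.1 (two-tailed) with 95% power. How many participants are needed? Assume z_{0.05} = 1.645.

n = 26

Fisher's z: C = ½·ln((1+r)/(1−r)) = ½·ln(4.0000) = 0.6931.
n = ((z_{α/2} + z_β)/C)² + 3.
(1.645 + 1.645) / 0.6931 = 3.290 / 0.6931 = 4.747.
n = 4.747² + 3 = 22.53 + 3 = 25.5.
Round up.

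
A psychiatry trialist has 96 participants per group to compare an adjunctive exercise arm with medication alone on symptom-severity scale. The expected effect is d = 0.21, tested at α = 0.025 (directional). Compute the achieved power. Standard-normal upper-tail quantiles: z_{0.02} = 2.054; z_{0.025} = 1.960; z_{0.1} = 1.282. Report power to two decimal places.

power ≈ 0.31

For two equal groups, power = Φ(d·√(n/2) − z_{α}).
d·√(n/2) = 0.21 × √(96/2) = 0.21 × 6.928 = 1.455.
z_β = 1.455 − 1.960 = -0.505.
Power = Φ(-0.505) = 0.307.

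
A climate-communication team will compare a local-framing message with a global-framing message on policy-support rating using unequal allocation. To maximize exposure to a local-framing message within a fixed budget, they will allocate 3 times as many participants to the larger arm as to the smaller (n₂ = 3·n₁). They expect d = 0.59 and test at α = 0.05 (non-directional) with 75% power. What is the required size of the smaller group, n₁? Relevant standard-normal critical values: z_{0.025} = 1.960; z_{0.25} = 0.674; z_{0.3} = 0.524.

n₁ = 27

With allocation ratio k = n₂/n₁ = 3, Var(x̄₁−x̄₂) = σ²(1/n₁ + 1/(k·n₁)) = σ²·(k+1)/(k·n₁).
So n₁ = (1 + 1/k)·((z_{α/2} + z_β)/d)² = 1.333 × (2.634/0.59)².
n₁ = 1.333 × 19.93 = 26.6.
Round up: n₁ = 27, giving n₂ = 3 × 27 = 81.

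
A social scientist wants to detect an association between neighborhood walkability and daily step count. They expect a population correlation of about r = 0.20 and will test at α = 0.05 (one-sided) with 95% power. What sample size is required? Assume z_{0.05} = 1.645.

Fisher's z: C = ½·ln((1+r)/(1−r)) = ½·ln(1.5000) = 0.2027.
n = ((z_{α} + z_β)/C)² + 3.
(1.645 + 1.645) / 0.2027 = 3.290 / 0.2027 = 16.231.
n = 16.231² + 3 = 263.44 + 3 = 266.4.
Round up.

n = 267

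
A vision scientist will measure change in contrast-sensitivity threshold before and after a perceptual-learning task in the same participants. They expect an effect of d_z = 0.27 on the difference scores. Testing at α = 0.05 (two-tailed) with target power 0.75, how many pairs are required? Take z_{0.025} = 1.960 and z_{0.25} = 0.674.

n = 96 pairs

For a paired (one-sample on differences) test: n = ((z_{α/2} + z_β) / d)².
z_{α/2} + z_β = 1.960 + 0.674 = 2.634.
n = (2.634 / 0.27)² = 9.756² = 95.17.
Round up.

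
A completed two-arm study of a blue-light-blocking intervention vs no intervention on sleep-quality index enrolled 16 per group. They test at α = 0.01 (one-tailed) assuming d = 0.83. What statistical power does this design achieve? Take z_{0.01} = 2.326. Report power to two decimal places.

For two equal groups, power = Φ(d·√(n/2) − z_{α}).
d·√(n/2) = 0.83 × √(16/2) = 0.83 × 2.828 = 2.348.
z_β = 2.348 − 2.326 = 0.022.
Power = Φ(0.022) = 0.509.

power ≈ 0.51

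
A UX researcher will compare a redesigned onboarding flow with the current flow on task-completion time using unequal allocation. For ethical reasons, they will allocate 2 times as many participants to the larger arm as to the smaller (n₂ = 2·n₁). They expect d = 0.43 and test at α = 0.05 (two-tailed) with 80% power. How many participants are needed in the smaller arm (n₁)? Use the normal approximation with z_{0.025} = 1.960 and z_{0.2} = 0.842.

n₁ = 64

With allocation ratio k = n₂/n₁ = 2, Var(x̄₁−x̄₂) = σ²(1/n₁ + 1/(k·n₁)) = σ²·(k+1)/(k·n₁).
So n₁ = (1 + 1/k)·((z_{α/2} + z_β)/d)² = 1.500 × (2.802/0.43)².
n₁ = 1.500 × 42.46 = 63.7.
Round up: n₁ = 64, giving n₂ = 2 × 64 = 128.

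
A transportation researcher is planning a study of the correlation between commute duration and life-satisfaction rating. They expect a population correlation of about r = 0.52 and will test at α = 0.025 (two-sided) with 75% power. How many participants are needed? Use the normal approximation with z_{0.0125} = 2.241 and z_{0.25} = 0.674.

Fisher's z: C = ½·ln((1+r)/(1−r)) = ½·ln(3.1667) = 0.5763.
n = ((z_{α/2} + z_β)/C)² + 3.
(2.241 + 0.674) / 0.5763 = 2.915 / 0.5763 = 5.058.
n = 5.058² + 3 = 25.58 + 3 = 28.6.
Round up.

n = 29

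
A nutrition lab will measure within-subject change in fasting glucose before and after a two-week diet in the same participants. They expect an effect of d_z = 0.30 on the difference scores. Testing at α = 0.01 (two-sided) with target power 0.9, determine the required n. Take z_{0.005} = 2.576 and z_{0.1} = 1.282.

For a paired (one-sample on differences) test: n = ((z_{α/2} + z_β) / d)².
z_{α/2} + z_β = 2.576 + 1.282 = 3.858.
n = (3.858 / 0.30)² = 12.860² = 165.38.
Round up.

n = 166 pairs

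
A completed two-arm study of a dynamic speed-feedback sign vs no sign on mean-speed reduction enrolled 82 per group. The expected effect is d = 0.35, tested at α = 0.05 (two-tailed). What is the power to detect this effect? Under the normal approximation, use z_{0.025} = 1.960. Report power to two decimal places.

power ≈ 0.61

For two equal groups, power = Φ(d·√(n/2) − z_{α/2}).
d·√(n/2) = 0.35 × √(82/2) = 0.35 × 6.403 = 2.241.
z_β = 2.241 − 1.960 = 0.281.
Power = Φ(0.281) = 0.611.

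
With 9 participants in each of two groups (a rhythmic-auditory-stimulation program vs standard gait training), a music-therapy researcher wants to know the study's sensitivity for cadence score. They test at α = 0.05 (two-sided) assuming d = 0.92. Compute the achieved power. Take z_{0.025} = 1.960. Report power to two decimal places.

power ≈ 0.50

For two equal groups, power = Φ(d·√(n/2) − z_{α/2}).
d·√(n/2) = 0.92 × √(9/2) = 0.92 × 2.121 = 1.952.
z_β = 1.952 − 1.960 = -0.008.
Power = Φ(-0.008) = 0.497.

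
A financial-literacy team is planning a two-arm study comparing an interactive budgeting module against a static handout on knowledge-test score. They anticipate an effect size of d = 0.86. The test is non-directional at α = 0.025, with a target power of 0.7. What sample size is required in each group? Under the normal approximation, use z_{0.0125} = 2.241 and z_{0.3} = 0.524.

n = 21 per group

For two independent groups with equal n: n = 2·((z_{α/2} + z_β) / d)².
z_{α/2} + z_β = 2.241 + 0.524 = 2.765.
n = 2 × (2.765 / 0.86)² = 2 × 3.215² = 2 × 10.34 = 20.7.
Round up to the next whole participant.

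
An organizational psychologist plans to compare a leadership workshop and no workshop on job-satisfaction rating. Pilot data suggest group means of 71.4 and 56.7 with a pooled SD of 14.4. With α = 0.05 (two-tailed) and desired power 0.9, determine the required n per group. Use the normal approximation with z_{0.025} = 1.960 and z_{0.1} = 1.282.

n = 21 per group

Cohen's d = |M₁ − M₂| / SD_pooled = |71.4 − 56.7| / 14.4 = 14.7 / 14.4 = 1.021.
For two independent groups with equal n: n = 2·((z_{α/2} + z_β) / d)².
z_{α/2} + z_β = 1.960 + 1.282 = 3.242.
n = 2 × (3.242 / 1.021)² = 2 × 3.175² = 2 × 10.08 = 20.2.
Round up to the next whole participant.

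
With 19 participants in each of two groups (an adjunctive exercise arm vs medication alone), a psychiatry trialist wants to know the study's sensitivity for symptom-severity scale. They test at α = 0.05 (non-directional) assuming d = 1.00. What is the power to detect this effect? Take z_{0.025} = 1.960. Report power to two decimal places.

power ≈ 0.87

For two equal groups, power = Φ(d·√(n/2) − z_{α/2}).
d·√(n/2) = 1.00 × √(19/2) = 1.00 × 3.082 = 3.082.
z_β = 3.082 − 1.960 = 1.122.
Power = Φ(1.122) = 0.869.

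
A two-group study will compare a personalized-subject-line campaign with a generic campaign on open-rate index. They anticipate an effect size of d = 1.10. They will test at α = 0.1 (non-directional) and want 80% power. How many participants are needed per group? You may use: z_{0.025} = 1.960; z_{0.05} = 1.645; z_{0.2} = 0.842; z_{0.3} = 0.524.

For two independent groups with equal n: n = 2·((z_{α/2} + z_β) / d)².
z_{α/2} + z_β = 1.645 + 0.842 = 2.487.
n = 2 × (2.487 / 1.10)² = 2 × 2.261² = 2 × 5.11 = 10.2.
Round up to the next whole participant.

n = 11 per group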